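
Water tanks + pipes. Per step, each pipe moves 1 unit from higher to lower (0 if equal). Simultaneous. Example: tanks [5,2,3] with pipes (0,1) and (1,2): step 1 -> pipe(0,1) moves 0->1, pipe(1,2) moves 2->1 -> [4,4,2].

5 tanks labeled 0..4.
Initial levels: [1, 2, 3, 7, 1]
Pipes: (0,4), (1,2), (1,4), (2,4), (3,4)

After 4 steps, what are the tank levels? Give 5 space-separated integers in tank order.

Step 1: flows [0=4,2->1,1->4,2->4,3->4] -> levels [1 2 1 6 4]
Step 2: flows [4->0,1->2,4->1,4->2,3->4] -> levels [2 2 3 5 2]
Step 3: flows [0=4,2->1,1=4,2->4,3->4] -> levels [2 3 1 4 4]
Step 4: flows [4->0,1->2,4->1,4->2,3=4] -> levels [3 3 3 4 1]

Answer: 3 3 3 4 1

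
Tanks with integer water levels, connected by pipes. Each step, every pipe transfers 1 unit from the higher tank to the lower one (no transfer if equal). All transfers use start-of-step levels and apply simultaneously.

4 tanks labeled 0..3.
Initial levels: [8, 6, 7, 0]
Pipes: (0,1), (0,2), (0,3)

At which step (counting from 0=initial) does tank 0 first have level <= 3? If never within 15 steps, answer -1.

Answer: 6

Derivation:
Step 1: flows [0->1,0->2,0->3] -> levels [5 7 8 1]
Step 2: flows [1->0,2->0,0->3] -> levels [6 6 7 2]
Step 3: flows [0=1,2->0,0->3] -> levels [6 6 6 3]
Step 4: flows [0=1,0=2,0->3] -> levels [5 6 6 4]
Step 5: flows [1->0,2->0,0->3] -> levels [6 5 5 5]
Step 6: flows [0->1,0->2,0->3] -> levels [3 6 6 6]
Tank 0 first reaches <=3 at step 6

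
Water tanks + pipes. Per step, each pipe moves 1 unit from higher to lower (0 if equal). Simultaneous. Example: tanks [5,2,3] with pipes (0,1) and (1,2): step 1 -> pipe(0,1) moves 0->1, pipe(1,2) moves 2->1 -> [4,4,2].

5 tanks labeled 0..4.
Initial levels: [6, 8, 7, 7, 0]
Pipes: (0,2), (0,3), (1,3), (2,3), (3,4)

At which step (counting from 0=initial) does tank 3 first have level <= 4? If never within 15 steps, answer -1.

Step 1: flows [2->0,3->0,1->3,2=3,3->4] -> levels [8 7 6 6 1]
Step 2: flows [0->2,0->3,1->3,2=3,3->4] -> levels [6 6 7 7 2]
Step 3: flows [2->0,3->0,3->1,2=3,3->4] -> levels [8 7 6 4 3]
Tank 3 first reaches <=4 at step 3

Answer: 3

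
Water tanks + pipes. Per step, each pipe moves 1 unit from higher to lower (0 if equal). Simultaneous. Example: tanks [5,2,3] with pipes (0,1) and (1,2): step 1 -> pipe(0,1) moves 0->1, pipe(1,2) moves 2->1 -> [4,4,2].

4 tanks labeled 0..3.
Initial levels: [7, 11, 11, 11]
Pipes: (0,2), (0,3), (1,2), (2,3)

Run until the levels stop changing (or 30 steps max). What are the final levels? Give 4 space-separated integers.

Answer: 11 10 10 9

Derivation:
Step 1: flows [2->0,3->0,1=2,2=3] -> levels [9 11 10 10]
Step 2: flows [2->0,3->0,1->2,2=3] -> levels [11 10 10 9]
Step 3: flows [0->2,0->3,1=2,2->3] -> levels [9 10 10 11]
Step 4: flows [2->0,3->0,1=2,3->2] -> levels [11 10 10 9]
  -> period-2 cycle: step 4 state = step 2 state; never stabilizes
  -> state at step 30: (30-2) mod 2 = 0, same as step 2 -> [11 10 10 9]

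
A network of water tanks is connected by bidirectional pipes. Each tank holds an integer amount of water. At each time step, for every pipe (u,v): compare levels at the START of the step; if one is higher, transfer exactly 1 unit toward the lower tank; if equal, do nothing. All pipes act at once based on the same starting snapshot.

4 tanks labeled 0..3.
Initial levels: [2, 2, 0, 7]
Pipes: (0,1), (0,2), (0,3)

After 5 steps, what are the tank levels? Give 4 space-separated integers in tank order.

Answer: 5 2 2 2

Derivation:
Step 1: flows [0=1,0->2,3->0] -> levels [2 2 1 6]
Step 2: flows [0=1,0->2,3->0] -> levels [2 2 2 5]
Step 3: flows [0=1,0=2,3->0] -> levels [3 2 2 4]
Step 4: flows [0->1,0->2,3->0] -> levels [2 3 3 3]
Step 5: flows [1->0,2->0,3->0] -> levels [5 2 2 2]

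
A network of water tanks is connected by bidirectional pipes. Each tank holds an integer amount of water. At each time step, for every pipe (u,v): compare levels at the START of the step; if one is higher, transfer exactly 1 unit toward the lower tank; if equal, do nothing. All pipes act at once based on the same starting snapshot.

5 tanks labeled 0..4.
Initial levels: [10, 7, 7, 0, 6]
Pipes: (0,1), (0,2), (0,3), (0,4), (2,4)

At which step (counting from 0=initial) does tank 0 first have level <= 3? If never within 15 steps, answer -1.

Step 1: flows [0->1,0->2,0->3,0->4,2->4] -> levels [6 8 7 1 8]
Step 2: flows [1->0,2->0,0->3,4->0,4->2] -> levels [8 7 7 2 6]
Step 3: flows [0->1,0->2,0->3,0->4,2->4] -> levels [4 8 7 3 8]
Step 4: flows [1->0,2->0,0->3,4->0,4->2] -> levels [6 7 7 4 6]
Step 5: flows [1->0,2->0,0->3,0=4,2->4] -> levels [7 6 5 5 7]
Step 6: flows [0->1,0->2,0->3,0=4,4->2] -> levels [4 7 7 6 6]
Step 7: flows [1->0,2->0,3->0,4->0,2->4] -> levels [8 6 5 5 6]
Step 8: flows [0->1,0->2,0->3,0->4,4->2] -> levels [4 7 7 6 6]
  -> period-2 cycle (repeats step 6); tank 0 never drops to <=3
Tank 0 never reaches <=3 within 15 steps

Answer: -1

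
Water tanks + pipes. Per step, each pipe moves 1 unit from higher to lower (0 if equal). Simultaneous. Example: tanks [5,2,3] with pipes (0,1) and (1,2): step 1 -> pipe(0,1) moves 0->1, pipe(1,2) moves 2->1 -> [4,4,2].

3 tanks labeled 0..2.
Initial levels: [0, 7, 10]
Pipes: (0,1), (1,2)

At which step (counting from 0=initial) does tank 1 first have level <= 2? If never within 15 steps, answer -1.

Answer: -1

Derivation:
Step 1: flows [1->0,2->1] -> levels [1 7 9]
Step 2: flows [1->0,2->1] -> levels [2 7 8]
Step 3: flows [1->0,2->1] -> levels [3 7 7]
Step 4: flows [1->0,1=2] -> levels [4 6 7]
Step 5: flows [1->0,2->1] -> levels [5 6 6]
Step 6: flows [1->0,1=2] -> levels [6 5 6]
Step 7: flows [0->1,2->1] -> levels [5 7 5]
Step 8: flows [1->0,1->2] -> levels [6 5 6]
  -> period-2 cycle (repeats step 6); tank 1 never drops to <=2
Tank 1 never reaches <=2 within 15 steps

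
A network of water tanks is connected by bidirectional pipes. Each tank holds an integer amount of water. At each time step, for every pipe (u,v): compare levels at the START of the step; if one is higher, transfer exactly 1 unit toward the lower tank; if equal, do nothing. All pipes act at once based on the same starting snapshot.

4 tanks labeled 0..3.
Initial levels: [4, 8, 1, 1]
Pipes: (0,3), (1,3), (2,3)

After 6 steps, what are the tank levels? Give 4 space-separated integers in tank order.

Step 1: flows [0->3,1->3,2=3] -> levels [3 7 1 3]
Step 2: flows [0=3,1->3,3->2] -> levels [3 6 2 3]
Step 3: flows [0=3,1->3,3->2] -> levels [3 5 3 3]
Step 4: flows [0=3,1->3,2=3] -> levels [3 4 3 4]
Step 5: flows [3->0,1=3,3->2] -> levels [4 4 4 2]
Step 6: flows [0->3,1->3,2->3] -> levels [3 3 3 5]

Answer: 3 3 3 5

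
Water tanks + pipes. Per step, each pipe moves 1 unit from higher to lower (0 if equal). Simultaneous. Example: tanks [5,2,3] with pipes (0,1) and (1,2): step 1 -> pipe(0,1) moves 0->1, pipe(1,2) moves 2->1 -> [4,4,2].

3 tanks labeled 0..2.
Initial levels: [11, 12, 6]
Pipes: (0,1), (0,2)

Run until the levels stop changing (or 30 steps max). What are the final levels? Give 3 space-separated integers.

Step 1: flows [1->0,0->2] -> levels [11 11 7]
Step 2: flows [0=1,0->2] -> levels [10 11 8]
Step 3: flows [1->0,0->2] -> levels [10 10 9]
Step 4: flows [0=1,0->2] -> levels [9 10 10]
Step 5: flows [1->0,2->0] -> levels [11 9 9]
Step 6: flows [0->1,0->2] -> levels [9 10 10]
  -> period-2 cycle: step 6 state = step 4 state; never stabilizes
  -> state at step 30: (30-4) mod 2 = 0, same as step 4 -> [9 10 10]

Answer: 9 10 10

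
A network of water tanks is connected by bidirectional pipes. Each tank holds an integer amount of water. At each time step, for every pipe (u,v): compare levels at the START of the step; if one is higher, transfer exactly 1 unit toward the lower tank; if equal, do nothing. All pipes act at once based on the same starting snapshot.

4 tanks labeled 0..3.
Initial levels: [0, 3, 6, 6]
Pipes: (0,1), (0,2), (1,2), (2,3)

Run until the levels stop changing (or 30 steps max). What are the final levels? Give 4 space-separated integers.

Answer: 4 4 2 5

Derivation:
Step 1: flows [1->0,2->0,2->1,2=3] -> levels [2 3 4 6]
Step 2: flows [1->0,2->0,2->1,3->2] -> levels [4 3 3 5]
Step 3: flows [0->1,0->2,1=2,3->2] -> levels [2 4 5 4]
Step 4: flows [1->0,2->0,2->1,2->3] -> levels [4 4 2 5]
Step 5: flows [0=1,0->2,1->2,3->2] -> levels [3 3 5 4]
Step 6: flows [0=1,2->0,2->1,2->3] -> levels [4 4 2 5]
  -> period-2 cycle: step 6 state = step 4 state; never stabilizes
  -> state at step 30: (30-4) mod 2 = 0, same as step 4 -> [4 4 2 5]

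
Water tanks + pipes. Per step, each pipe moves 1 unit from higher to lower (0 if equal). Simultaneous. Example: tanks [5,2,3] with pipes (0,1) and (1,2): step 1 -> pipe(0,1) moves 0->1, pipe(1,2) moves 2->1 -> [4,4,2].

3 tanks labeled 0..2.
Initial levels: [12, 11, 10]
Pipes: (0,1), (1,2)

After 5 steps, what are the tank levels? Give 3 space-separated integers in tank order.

Step 1: flows [0->1,1->2] -> levels [11 11 11]
Step 2: flows [0=1,1=2] -> levels [11 11 11]
  -> stable; steps 3..5 unchanged -> [11 11 11]

Answer: 11 11 11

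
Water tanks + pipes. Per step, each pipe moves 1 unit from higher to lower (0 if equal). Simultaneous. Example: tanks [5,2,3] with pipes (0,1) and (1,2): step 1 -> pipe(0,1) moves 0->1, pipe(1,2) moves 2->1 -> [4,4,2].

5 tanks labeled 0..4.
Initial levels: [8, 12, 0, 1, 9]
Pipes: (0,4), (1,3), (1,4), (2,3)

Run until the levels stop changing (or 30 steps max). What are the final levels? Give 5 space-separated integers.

Answer: 6 5 5 6 8

Derivation:
Step 1: flows [4->0,1->3,1->4,3->2] -> levels [9 10 1 1 9]
Step 2: flows [0=4,1->3,1->4,2=3] -> levels [9 8 1 2 10]
Step 3: flows [4->0,1->3,4->1,3->2] -> levels [10 8 2 2 8]
Step 4: flows [0->4,1->3,1=4,2=3] -> levels [9 7 2 3 9]
Step 5: flows [0=4,1->3,4->1,3->2] -> levels [9 7 3 3 8]
Step 6: flows [0->4,1->3,4->1,2=3] -> levels [8 7 3 4 8]
Step 7: flows [0=4,1->3,4->1,3->2] -> levels [8 7 4 4 7]
Step 8: flows [0->4,1->3,1=4,2=3] -> levels [7 6 4 5 8]
Step 9: flows [4->0,1->3,4->1,3->2] -> levels [8 6 5 5 6]
Step 10: flows [0->4,1->3,1=4,2=3] -> levels [7 5 5 6 7]
Step 11: flows [0=4,3->1,4->1,3->2] -> levels [7 7 6 4 6]
Step 12: flows [0->4,1->3,1->4,2->3] -> levels [6 5 5 6 8]
Step 13: flows [4->0,3->1,4->1,3->2] -> levels [7 7 6 4 6]
  -> period-2 cycle: step 13 state = step 11 state; never stabilizes
  -> state at step 30: (30-11) mod 2 = 1, same as step 12 -> [6 5 5 6 8]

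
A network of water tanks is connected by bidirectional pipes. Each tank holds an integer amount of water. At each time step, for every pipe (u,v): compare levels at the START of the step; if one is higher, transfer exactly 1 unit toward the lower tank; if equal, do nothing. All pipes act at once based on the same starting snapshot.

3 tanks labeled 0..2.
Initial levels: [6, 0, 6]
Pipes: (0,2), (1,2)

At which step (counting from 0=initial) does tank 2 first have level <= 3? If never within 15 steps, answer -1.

Answer: -1

Derivation:
Step 1: flows [0=2,2->1] -> levels [6 1 5]
Step 2: flows [0->2,2->1] -> levels [5 2 5]
Step 3: flows [0=2,2->1] -> levels [5 3 4]
Step 4: flows [0->2,2->1] -> levels [4 4 4]
Step 5: flows [0=2,1=2] -> levels [4 4 4]
  -> stable; tank 2 stays at 4 > 3
Tank 2 never reaches <=3 within 15 steps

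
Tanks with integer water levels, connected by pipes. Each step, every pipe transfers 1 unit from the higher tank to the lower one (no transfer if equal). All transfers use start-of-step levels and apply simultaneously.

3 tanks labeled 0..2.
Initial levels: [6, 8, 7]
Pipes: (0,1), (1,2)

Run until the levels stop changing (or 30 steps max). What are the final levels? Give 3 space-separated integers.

Step 1: flows [1->0,1->2] -> levels [7 6 8]
Step 2: flows [0->1,2->1] -> levels [6 8 7]
  -> period-2 cycle: step 2 state = step 0 state; never stabilizes
  -> state at step 30: (30-0) mod 2 = 0, same as step 0 -> [6 8 7]

Answer: 6 8 7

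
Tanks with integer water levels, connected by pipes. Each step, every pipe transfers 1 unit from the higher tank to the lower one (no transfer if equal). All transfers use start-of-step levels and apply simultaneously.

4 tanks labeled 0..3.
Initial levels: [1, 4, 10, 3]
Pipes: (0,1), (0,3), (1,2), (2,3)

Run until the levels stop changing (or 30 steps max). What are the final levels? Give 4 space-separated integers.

Answer: 6 3 6 3

Derivation:
Step 1: flows [1->0,3->0,2->1,2->3] -> levels [3 4 8 3]
Step 2: flows [1->0,0=3,2->1,2->3] -> levels [4 4 6 4]
Step 3: flows [0=1,0=3,2->1,2->3] -> levels [4 5 4 5]
Step 4: flows [1->0,3->0,1->2,3->2] -> levels [6 3 6 3]
Step 5: flows [0->1,0->3,2->1,2->3] -> levels [4 5 4 5]
  -> period-2 cycle: step 5 state = step 3 state; never stabilizes
  -> state at step 30: (30-3) mod 2 = 1, same as step 4 -> [6 3 6 3]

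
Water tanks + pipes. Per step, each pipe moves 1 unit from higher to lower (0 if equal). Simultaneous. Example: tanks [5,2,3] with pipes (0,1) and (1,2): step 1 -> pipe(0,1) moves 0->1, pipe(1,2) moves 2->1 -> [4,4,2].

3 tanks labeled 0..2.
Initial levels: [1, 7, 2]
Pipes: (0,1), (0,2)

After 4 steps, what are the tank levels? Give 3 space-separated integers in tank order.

Answer: 4 3 3

Derivation:
Step 1: flows [1->0,2->0] -> levels [3 6 1]
Step 2: flows [1->0,0->2] -> levels [3 5 2]
Step 3: flows [1->0,0->2] -> levels [3 4 3]
Step 4: flows [1->0,0=2] -> levels [4 3 3]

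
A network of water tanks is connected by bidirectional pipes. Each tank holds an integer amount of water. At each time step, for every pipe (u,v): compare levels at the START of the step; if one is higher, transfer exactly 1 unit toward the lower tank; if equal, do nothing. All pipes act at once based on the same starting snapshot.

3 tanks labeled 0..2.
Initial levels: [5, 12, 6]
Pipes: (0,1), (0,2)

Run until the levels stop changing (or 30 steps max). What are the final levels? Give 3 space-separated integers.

Step 1: flows [1->0,2->0] -> levels [7 11 5]
Step 2: flows [1->0,0->2] -> levels [7 10 6]
Step 3: flows [1->0,0->2] -> levels [7 9 7]
Step 4: flows [1->0,0=2] -> levels [8 8 7]
Step 5: flows [0=1,0->2] -> levels [7 8 8]
Step 6: flows [1->0,2->0] -> levels [9 7 7]
Step 7: flows [0->1,0->2] -> levels [7 8 8]
  -> period-2 cycle: step 7 state = step 5 state; never stabilizes
  -> state at step 30: (30-5) mod 2 = 1, same as step 6 -> [9 7 7]

Answer: 9 7 7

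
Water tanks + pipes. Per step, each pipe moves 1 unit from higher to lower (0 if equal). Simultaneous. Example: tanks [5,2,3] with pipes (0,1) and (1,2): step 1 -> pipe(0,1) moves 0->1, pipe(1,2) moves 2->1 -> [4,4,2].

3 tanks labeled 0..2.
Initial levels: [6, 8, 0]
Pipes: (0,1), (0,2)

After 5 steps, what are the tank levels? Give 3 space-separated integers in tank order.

Answer: 4 5 5

Derivation:
Step 1: flows [1->0,0->2] -> levels [6 7 1]
Step 2: flows [1->0,0->2] -> levels [6 6 2]
Step 3: flows [0=1,0->2] -> levels [5 6 3]
Step 4: flows [1->0,0->2] -> levels [5 5 4]
Step 5: flows [0=1,0->2] -> levels [4 5 5]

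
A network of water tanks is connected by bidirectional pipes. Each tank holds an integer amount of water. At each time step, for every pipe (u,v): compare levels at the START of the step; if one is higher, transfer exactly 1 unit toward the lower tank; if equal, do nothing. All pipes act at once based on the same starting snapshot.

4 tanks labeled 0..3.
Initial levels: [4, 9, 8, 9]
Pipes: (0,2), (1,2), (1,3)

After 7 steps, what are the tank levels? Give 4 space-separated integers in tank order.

Answer: 7 7 8 8

Derivation:
Step 1: flows [2->0,1->2,1=3] -> levels [5 8 8 9]
Step 2: flows [2->0,1=2,3->1] -> levels [6 9 7 8]
Step 3: flows [2->0,1->2,1->3] -> levels [7 7 7 9]
Step 4: flows [0=2,1=2,3->1] -> levels [7 8 7 8]
Step 5: flows [0=2,1->2,1=3] -> levels [7 7 8 8]
Step 6: flows [2->0,2->1,3->1] -> levels [8 9 6 7]
Step 7: flows [0->2,1->2,1->3] -> levels [7 7 8 8]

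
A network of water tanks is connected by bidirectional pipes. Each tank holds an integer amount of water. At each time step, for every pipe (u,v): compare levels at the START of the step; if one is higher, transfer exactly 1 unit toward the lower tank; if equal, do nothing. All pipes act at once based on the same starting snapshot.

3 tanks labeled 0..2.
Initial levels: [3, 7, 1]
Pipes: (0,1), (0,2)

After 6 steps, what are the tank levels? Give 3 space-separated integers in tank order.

Answer: 3 4 4

Derivation:
Step 1: flows [1->0,0->2] -> levels [3 6 2]
Step 2: flows [1->0,0->2] -> levels [3 5 3]
Step 3: flows [1->0,0=2] -> levels [4 4 3]
Step 4: flows [0=1,0->2] -> levels [3 4 4]
Step 5: flows [1->0,2->0] -> levels [5 3 3]
Step 6: flows [0->1,0->2] -> levels [3 4 4]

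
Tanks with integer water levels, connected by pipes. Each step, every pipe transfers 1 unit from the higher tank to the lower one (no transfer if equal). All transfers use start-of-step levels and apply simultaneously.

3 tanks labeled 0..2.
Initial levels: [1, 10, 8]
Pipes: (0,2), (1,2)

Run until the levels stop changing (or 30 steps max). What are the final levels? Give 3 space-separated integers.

Step 1: flows [2->0,1->2] -> levels [2 9 8]
Step 2: flows [2->0,1->2] -> levels [3 8 8]
Step 3: flows [2->0,1=2] -> levels [4 8 7]
Step 4: flows [2->0,1->2] -> levels [5 7 7]
Step 5: flows [2->0,1=2] -> levels [6 7 6]
Step 6: flows [0=2,1->2] -> levels [6 6 7]
Step 7: flows [2->0,2->1] -> levels [7 7 5]
Step 8: flows [0->2,1->2] -> levels [6 6 7]
  -> period-2 cycle: step 8 state = step 6 state; never stabilizes
  -> state at step 30: (30-6) mod 2 = 0, same as step 6 -> [6 6 7]

Answer: 6 6 7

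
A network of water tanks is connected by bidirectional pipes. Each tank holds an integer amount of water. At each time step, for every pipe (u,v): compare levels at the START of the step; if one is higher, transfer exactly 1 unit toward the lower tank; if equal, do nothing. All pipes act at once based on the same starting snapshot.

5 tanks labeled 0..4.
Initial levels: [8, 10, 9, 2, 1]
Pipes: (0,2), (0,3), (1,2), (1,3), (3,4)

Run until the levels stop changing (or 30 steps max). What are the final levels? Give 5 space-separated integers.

Answer: 5 5 7 8 5

Derivation:
Step 1: flows [2->0,0->3,1->2,1->3,3->4] -> levels [8 8 9 3 2]
Step 2: flows [2->0,0->3,2->1,1->3,3->4] -> levels [8 8 7 4 3]
Step 3: flows [0->2,0->3,1->2,1->3,3->4] -> levels [6 6 9 5 4]
Step 4: flows [2->0,0->3,2->1,1->3,3->4] -> levels [6 6 7 6 5]
Step 5: flows [2->0,0=3,2->1,1=3,3->4] -> levels [7 7 5 5 6]
Step 6: flows [0->2,0->3,1->2,1->3,4->3] -> levels [5 5 7 8 5]
Step 7: flows [2->0,3->0,2->1,3->1,3->4] -> levels [7 7 5 5 6]
  -> period-2 cycle: step 7 state = step 5 state; never stabilizes
  -> state at step 30: (30-5) mod 2 = 1, same as step 6 -> [5 5 7 8 5]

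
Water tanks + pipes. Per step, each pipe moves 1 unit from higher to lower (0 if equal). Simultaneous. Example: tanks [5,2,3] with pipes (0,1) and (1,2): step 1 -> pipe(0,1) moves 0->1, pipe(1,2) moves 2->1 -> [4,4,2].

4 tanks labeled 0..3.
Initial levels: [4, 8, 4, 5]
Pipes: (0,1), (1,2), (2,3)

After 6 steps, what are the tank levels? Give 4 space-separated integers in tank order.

Answer: 6 4 6 5

Derivation:
Step 1: flows [1->0,1->2,3->2] -> levels [5 6 6 4]
Step 2: flows [1->0,1=2,2->3] -> levels [6 5 5 5]
Step 3: flows [0->1,1=2,2=3] -> levels [5 6 5 5]
Step 4: flows [1->0,1->2,2=3] -> levels [6 4 6 5]
Step 5: flows [0->1,2->1,2->3] -> levels [5 6 4 6]
Step 6: flows [1->0,1->2,3->2] -> levels [6 4 6 5]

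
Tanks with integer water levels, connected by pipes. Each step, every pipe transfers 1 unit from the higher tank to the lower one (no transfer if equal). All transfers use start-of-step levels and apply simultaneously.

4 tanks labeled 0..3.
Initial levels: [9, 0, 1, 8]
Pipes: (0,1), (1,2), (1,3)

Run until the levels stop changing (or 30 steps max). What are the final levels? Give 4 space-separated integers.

Step 1: flows [0->1,2->1,3->1] -> levels [8 3 0 7]
Step 2: flows [0->1,1->2,3->1] -> levels [7 4 1 6]
Step 3: flows [0->1,1->2,3->1] -> levels [6 5 2 5]
Step 4: flows [0->1,1->2,1=3] -> levels [5 5 3 5]
Step 5: flows [0=1,1->2,1=3] -> levels [5 4 4 5]
Step 6: flows [0->1,1=2,3->1] -> levels [4 6 4 4]
Step 7: flows [1->0,1->2,1->3] -> levels [5 3 5 5]
Step 8: flows [0->1,2->1,3->1] -> levels [4 6 4 4]
  -> period-2 cycle: step 8 state = step 6 state; never stabilizes
  -> state at step 30: (30-6) mod 2 = 0, same as step 6 -> [4 6 4 4]

Answer: 4 6 4 4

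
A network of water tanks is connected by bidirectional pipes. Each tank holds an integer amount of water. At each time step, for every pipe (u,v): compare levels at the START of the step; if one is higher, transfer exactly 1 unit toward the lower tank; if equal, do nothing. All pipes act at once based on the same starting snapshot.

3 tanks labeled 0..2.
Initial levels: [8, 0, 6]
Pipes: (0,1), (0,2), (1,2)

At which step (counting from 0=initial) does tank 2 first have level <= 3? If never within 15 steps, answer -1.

Answer: -1

Derivation:
Step 1: flows [0->1,0->2,2->1] -> levels [6 2 6]
Step 2: flows [0->1,0=2,2->1] -> levels [5 4 5]
Step 3: flows [0->1,0=2,2->1] -> levels [4 6 4]
Step 4: flows [1->0,0=2,1->2] -> levels [5 4 5]
  -> period-2 cycle (repeats step 2); tank 2 never drops to <=3
Tank 2 never reaches <=3 within 15 steps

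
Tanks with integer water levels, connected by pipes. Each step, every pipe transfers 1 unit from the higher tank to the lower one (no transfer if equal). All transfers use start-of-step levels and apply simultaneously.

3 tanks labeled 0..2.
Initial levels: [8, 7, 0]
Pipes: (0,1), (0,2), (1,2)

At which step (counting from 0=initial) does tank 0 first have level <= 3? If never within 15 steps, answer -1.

Answer: -1

Derivation:
Step 1: flows [0->1,0->2,1->2] -> levels [6 7 2]
Step 2: flows [1->0,0->2,1->2] -> levels [6 5 4]
Step 3: flows [0->1,0->2,1->2] -> levels [4 5 6]
Step 4: flows [1->0,2->0,2->1] -> levels [6 5 4]
  -> period-2 cycle (repeats step 2); tank 0 never drops to <=3
Tank 0 never reaches <=3 within 15 steps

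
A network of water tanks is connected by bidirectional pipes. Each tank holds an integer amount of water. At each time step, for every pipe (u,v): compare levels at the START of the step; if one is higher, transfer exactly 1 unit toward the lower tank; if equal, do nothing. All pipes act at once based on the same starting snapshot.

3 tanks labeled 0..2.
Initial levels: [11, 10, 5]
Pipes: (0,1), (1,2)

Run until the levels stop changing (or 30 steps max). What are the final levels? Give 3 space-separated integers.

Answer: 9 8 9

Derivation:
Step 1: flows [0->1,1->2] -> levels [10 10 6]
Step 2: flows [0=1,1->2] -> levels [10 9 7]
Step 3: flows [0->1,1->2] -> levels [9 9 8]
Step 4: flows [0=1,1->2] -> levels [9 8 9]
Step 5: flows [0->1,2->1] -> levels [8 10 8]
Step 6: flows [1->0,1->2] -> levels [9 8 9]
  -> period-2 cycle: step 6 state = step 4 state; never stabilizes
  -> state at step 30: (30-4) mod 2 = 0, same as step 4 -> [9 8 9]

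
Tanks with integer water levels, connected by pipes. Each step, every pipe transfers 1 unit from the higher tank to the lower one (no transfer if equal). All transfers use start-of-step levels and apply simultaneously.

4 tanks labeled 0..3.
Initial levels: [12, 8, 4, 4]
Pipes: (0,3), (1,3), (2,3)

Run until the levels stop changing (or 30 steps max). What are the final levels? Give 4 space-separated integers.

Step 1: flows [0->3,1->3,2=3] -> levels [11 7 4 6]
Step 2: flows [0->3,1->3,3->2] -> levels [10 6 5 7]
Step 3: flows [0->3,3->1,3->2] -> levels [9 7 6 6]
Step 4: flows [0->3,1->3,2=3] -> levels [8 6 6 8]
Step 5: flows [0=3,3->1,3->2] -> levels [8 7 7 6]
Step 6: flows [0->3,1->3,2->3] -> levels [7 6 6 9]
Step 7: flows [3->0,3->1,3->2] -> levels [8 7 7 6]
  -> period-2 cycle: step 7 state = step 5 state; never stabilizes
  -> state at step 30: (30-5) mod 2 = 1, same as step 6 -> [7 6 6 9]

Answer: 7 6 6 9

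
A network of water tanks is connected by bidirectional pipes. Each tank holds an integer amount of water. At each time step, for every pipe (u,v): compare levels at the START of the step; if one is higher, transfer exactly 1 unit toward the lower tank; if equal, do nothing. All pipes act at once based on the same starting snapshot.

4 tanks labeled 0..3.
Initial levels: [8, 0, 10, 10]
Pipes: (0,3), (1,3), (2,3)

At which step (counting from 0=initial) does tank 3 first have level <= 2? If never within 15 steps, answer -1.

Answer: -1

Derivation:
Step 1: flows [3->0,3->1,2=3] -> levels [9 1 10 8]
Step 2: flows [0->3,3->1,2->3] -> levels [8 2 9 9]
Step 3: flows [3->0,3->1,2=3] -> levels [9 3 9 7]
Step 4: flows [0->3,3->1,2->3] -> levels [8 4 8 8]
Step 5: flows [0=3,3->1,2=3] -> levels [8 5 8 7]
Step 6: flows [0->3,3->1,2->3] -> levels [7 6 7 8]
Step 7: flows [3->0,3->1,3->2] -> levels [8 7 8 5]
Step 8: flows [0->3,1->3,2->3] -> levels [7 6 7 8]
  -> period-2 cycle (repeats step 6); tank 3 never drops to <=2
Tank 3 never reaches <=2 within 15 steps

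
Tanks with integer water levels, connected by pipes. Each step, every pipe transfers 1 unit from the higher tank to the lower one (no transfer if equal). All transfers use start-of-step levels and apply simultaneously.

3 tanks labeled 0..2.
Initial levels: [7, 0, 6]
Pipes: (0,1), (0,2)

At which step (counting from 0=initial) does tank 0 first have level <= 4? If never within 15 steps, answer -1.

Step 1: flows [0->1,0->2] -> levels [5 1 7]
Step 2: flows [0->1,2->0] -> levels [5 2 6]
Step 3: flows [0->1,2->0] -> levels [5 3 5]
Step 4: flows [0->1,0=2] -> levels [4 4 5]
Tank 0 first reaches <=4 at step 4

Answer: 4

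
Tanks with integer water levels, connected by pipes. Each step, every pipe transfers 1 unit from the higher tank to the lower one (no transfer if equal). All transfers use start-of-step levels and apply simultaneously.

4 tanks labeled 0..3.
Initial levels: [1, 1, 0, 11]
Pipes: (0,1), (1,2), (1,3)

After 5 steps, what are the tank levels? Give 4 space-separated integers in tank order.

Answer: 2 3 2 6

Derivation:
Step 1: flows [0=1,1->2,3->1] -> levels [1 1 1 10]
Step 2: flows [0=1,1=2,3->1] -> levels [1 2 1 9]
Step 3: flows [1->0,1->2,3->1] -> levels [2 1 2 8]
Step 4: flows [0->1,2->1,3->1] -> levels [1 4 1 7]
Step 5: flows [1->0,1->2,3->1] -> levels [2 3 2 6]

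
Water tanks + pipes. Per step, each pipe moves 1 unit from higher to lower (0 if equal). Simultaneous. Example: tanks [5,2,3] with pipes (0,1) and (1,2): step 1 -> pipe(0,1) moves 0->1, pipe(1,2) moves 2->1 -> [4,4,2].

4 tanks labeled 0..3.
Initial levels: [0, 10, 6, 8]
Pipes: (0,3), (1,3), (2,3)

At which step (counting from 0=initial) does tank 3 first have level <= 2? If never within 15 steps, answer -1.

Step 1: flows [3->0,1->3,3->2] -> levels [1 9 7 7]
Step 2: flows [3->0,1->3,2=3] -> levels [2 8 7 7]
Step 3: flows [3->0,1->3,2=3] -> levels [3 7 7 7]
Step 4: flows [3->0,1=3,2=3] -> levels [4 7 7 6]
Step 5: flows [3->0,1->3,2->3] -> levels [5 6 6 7]
Step 6: flows [3->0,3->1,3->2] -> levels [6 7 7 4]
Step 7: flows [0->3,1->3,2->3] -> levels [5 6 6 7]
  -> period-2 cycle (repeats step 5); tank 3 never drops to <=2
Tank 3 never reaches <=2 within 15 steps

Answer: -1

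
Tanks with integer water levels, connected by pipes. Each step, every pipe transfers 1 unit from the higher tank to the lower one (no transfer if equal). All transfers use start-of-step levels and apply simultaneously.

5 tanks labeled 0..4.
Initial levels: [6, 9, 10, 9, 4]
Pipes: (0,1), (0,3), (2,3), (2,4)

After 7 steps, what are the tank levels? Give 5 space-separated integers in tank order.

Answer: 7 9 6 9 7

Derivation:
Step 1: flows [1->0,3->0,2->3,2->4] -> levels [8 8 8 9 5]
Step 2: flows [0=1,3->0,3->2,2->4] -> levels [9 8 8 7 6]
Step 3: flows [0->1,0->3,2->3,2->4] -> levels [7 9 6 9 7]
Step 4: flows [1->0,3->0,3->2,4->2] -> levels [9 8 8 7 6]
  -> period-2 cycle: step 4 state = step 2 state
  -> state at step 7: (7-2) mod 2 = 1, same as step 3 -> [7 9 6 9 7]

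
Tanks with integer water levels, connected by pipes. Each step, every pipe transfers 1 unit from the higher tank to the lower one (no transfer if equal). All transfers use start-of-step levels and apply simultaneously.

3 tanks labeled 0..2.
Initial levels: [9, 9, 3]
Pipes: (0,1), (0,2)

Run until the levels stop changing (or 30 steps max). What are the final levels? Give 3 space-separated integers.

Answer: 7 7 7

Derivation:
Step 1: flows [0=1,0->2] -> levels [8 9 4]
Step 2: flows [1->0,0->2] -> levels [8 8 5]
Step 3: flows [0=1,0->2] -> levels [7 8 6]
Step 4: flows [1->0,0->2] -> levels [7 7 7]
Step 5: flows [0=1,0=2] -> levels [7 7 7]
  -> stable (no change)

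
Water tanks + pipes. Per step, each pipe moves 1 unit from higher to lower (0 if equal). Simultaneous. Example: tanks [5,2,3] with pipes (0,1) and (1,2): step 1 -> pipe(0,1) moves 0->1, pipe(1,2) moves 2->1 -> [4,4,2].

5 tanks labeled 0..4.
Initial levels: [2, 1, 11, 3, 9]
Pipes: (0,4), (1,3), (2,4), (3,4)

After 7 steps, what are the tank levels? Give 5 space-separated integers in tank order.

Step 1: flows [4->0,3->1,2->4,4->3] -> levels [3 2 10 3 8]
Step 2: flows [4->0,3->1,2->4,4->3] -> levels [4 3 9 3 7]
Step 3: flows [4->0,1=3,2->4,4->3] -> levels [5 3 8 4 6]
Step 4: flows [4->0,3->1,2->4,4->3] -> levels [6 4 7 4 5]
Step 5: flows [0->4,1=3,2->4,4->3] -> levels [5 4 6 5 6]
Step 6: flows [4->0,3->1,2=4,4->3] -> levels [6 5 6 5 4]
Step 7: flows [0->4,1=3,2->4,3->4] -> levels [5 5 5 4 7]

Answer: 5 5 5 4 7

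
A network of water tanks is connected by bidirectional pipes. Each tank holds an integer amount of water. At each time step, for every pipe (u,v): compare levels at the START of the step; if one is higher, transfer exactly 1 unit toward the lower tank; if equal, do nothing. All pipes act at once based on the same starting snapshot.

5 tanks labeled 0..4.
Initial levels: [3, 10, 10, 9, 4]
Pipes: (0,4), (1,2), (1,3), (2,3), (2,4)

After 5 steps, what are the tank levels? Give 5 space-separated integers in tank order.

Step 1: flows [4->0,1=2,1->3,2->3,2->4] -> levels [4 9 8 11 4]
Step 2: flows [0=4,1->2,3->1,3->2,2->4] -> levels [4 9 9 9 5]
Step 3: flows [4->0,1=2,1=3,2=3,2->4] -> levels [5 9 8 9 5]
Step 4: flows [0=4,1->2,1=3,3->2,2->4] -> levels [5 8 9 8 6]
Step 5: flows [4->0,2->1,1=3,2->3,2->4] -> levels [6 9 6 9 6]

Answer: 6 9 6 9 6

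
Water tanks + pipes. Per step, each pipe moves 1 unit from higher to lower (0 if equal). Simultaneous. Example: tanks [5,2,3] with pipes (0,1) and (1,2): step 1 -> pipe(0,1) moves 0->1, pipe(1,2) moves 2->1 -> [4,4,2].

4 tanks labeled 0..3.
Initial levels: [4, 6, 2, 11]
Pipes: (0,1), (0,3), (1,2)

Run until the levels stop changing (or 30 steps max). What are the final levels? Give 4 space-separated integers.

Step 1: flows [1->0,3->0,1->2] -> levels [6 4 3 10]
Step 2: flows [0->1,3->0,1->2] -> levels [6 4 4 9]
Step 3: flows [0->1,3->0,1=2] -> levels [6 5 4 8]
Step 4: flows [0->1,3->0,1->2] -> levels [6 5 5 7]
Step 5: flows [0->1,3->0,1=2] -> levels [6 6 5 6]
Step 6: flows [0=1,0=3,1->2] -> levels [6 5 6 6]
Step 7: flows [0->1,0=3,2->1] -> levels [5 7 5 6]
Step 8: flows [1->0,3->0,1->2] -> levels [7 5 6 5]
Step 9: flows [0->1,0->3,2->1] -> levels [5 7 5 6]
  -> period-2 cycle: step 9 state = step 7 state; never stabilizes
  -> state at step 30: (30-7) mod 2 = 1, same as step 8 -> [7 5 6 5]

Answer: 7 5 6 5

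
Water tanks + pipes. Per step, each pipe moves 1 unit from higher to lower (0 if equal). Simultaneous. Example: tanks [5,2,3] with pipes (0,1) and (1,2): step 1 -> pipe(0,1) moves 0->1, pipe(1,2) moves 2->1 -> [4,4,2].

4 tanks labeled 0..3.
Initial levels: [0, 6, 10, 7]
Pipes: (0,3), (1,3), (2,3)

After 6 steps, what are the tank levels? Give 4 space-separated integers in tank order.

Answer: 4 6 6 7

Derivation:
Step 1: flows [3->0,3->1,2->3] -> levels [1 7 9 6]
Step 2: flows [3->0,1->3,2->3] -> levels [2 6 8 7]
Step 3: flows [3->0,3->1,2->3] -> levels [3 7 7 6]
Step 4: flows [3->0,1->3,2->3] -> levels [4 6 6 7]
Step 5: flows [3->0,3->1,3->2] -> levels [5 7 7 4]
Step 6: flows [0->3,1->3,2->3] -> levels [4 6 6 7]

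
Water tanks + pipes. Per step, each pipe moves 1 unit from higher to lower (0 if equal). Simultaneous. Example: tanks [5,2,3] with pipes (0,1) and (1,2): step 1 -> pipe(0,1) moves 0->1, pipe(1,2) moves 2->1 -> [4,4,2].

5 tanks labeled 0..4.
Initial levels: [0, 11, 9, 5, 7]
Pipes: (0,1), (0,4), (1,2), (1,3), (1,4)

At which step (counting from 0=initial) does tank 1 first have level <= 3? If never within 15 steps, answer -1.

Step 1: flows [1->0,4->0,1->2,1->3,1->4] -> levels [2 7 10 6 7]
Step 2: flows [1->0,4->0,2->1,1->3,1=4] -> levels [4 6 9 7 6]
Step 3: flows [1->0,4->0,2->1,3->1,1=4] -> levels [6 7 8 6 5]
Step 4: flows [1->0,0->4,2->1,1->3,1->4] -> levels [6 5 7 7 7]
Step 5: flows [0->1,4->0,2->1,3->1,4->1] -> levels [6 9 6 6 5]
Step 6: flows [1->0,0->4,1->2,1->3,1->4] -> levels [6 5 7 7 7]
  -> period-2 cycle (repeats step 4); tank 1 never drops to <=3
Tank 1 never reaches <=3 within 15 steps

Answer: -1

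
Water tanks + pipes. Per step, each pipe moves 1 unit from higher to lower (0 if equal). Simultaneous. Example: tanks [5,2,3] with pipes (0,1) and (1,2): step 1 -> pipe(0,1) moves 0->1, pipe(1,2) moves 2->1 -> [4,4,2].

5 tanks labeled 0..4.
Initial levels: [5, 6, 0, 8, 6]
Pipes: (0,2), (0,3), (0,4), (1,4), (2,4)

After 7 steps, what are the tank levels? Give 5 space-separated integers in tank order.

Step 1: flows [0->2,3->0,4->0,1=4,4->2] -> levels [6 6 2 7 4]
Step 2: flows [0->2,3->0,0->4,1->4,4->2] -> levels [5 5 4 6 5]
Step 3: flows [0->2,3->0,0=4,1=4,4->2] -> levels [5 5 6 5 4]
Step 4: flows [2->0,0=3,0->4,1->4,2->4] -> levels [5 4 4 5 7]
Step 5: flows [0->2,0=3,4->0,4->1,4->2] -> levels [5 5 6 5 4]
  -> period-2 cycle: step 5 state = step 3 state
  -> state at step 7: (7-3) mod 2 = 0, same as step 3 -> [5 5 6 5 4]

Answer: 5 5 6 5 4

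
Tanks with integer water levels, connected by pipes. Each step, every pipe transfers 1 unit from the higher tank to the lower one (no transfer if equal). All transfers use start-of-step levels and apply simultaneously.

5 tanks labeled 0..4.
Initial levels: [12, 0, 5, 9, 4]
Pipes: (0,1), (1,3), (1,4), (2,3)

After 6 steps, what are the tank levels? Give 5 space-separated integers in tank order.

Answer: 6 8 6 5 5

Derivation:
Step 1: flows [0->1,3->1,4->1,3->2] -> levels [11 3 6 7 3]
Step 2: flows [0->1,3->1,1=4,3->2] -> levels [10 5 7 5 3]
Step 3: flows [0->1,1=3,1->4,2->3] -> levels [9 5 6 6 4]
Step 4: flows [0->1,3->1,1->4,2=3] -> levels [8 6 6 5 5]
Step 5: flows [0->1,1->3,1->4,2->3] -> levels [7 5 5 7 6]
Step 6: flows [0->1,3->1,4->1,3->2] -> levels [6 8 6 5 5]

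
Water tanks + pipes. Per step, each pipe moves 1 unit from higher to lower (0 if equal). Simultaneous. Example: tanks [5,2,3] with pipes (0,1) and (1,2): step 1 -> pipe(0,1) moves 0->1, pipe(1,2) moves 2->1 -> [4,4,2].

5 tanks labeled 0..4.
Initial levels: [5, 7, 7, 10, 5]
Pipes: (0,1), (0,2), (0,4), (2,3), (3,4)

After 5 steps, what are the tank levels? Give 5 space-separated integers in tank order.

Step 1: flows [1->0,2->0,0=4,3->2,3->4] -> levels [7 6 7 8 6]
Step 2: flows [0->1,0=2,0->4,3->2,3->4] -> levels [5 7 8 6 8]
Step 3: flows [1->0,2->0,4->0,2->3,4->3] -> levels [8 6 6 8 6]
Step 4: flows [0->1,0->2,0->4,3->2,3->4] -> levels [5 7 8 6 8]
  -> period-2 cycle: step 4 state = step 2 state
  -> state at step 5: (5-2) mod 2 = 1, same as step 3 -> [8 6 6 8 6]

Answer: 8 6 6 8 6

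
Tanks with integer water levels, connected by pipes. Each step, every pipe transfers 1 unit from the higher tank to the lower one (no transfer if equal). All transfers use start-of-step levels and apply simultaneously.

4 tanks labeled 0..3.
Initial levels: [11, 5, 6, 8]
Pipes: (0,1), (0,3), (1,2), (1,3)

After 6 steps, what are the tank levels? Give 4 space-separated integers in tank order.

Step 1: flows [0->1,0->3,2->1,3->1] -> levels [9 8 5 8]
Step 2: flows [0->1,0->3,1->2,1=3] -> levels [7 8 6 9]
Step 3: flows [1->0,3->0,1->2,3->1] -> levels [9 7 7 7]
Step 4: flows [0->1,0->3,1=2,1=3] -> levels [7 8 7 8]
Step 5: flows [1->0,3->0,1->2,1=3] -> levels [9 6 8 7]
Step 6: flows [0->1,0->3,2->1,3->1] -> levels [7 9 7 7]

Answer: 7 9 7 7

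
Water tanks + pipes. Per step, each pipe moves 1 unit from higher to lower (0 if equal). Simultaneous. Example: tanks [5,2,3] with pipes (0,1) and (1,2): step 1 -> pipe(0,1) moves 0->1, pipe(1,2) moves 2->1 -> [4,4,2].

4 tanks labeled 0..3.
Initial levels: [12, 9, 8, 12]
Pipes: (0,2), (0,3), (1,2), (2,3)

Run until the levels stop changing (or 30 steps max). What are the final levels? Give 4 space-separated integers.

Step 1: flows [0->2,0=3,1->2,3->2] -> levels [11 8 11 11]
Step 2: flows [0=2,0=3,2->1,2=3] -> levels [11 9 10 11]
Step 3: flows [0->2,0=3,2->1,3->2] -> levels [10 10 11 10]
Step 4: flows [2->0,0=3,2->1,2->3] -> levels [11 11 8 11]
Step 5: flows [0->2,0=3,1->2,3->2] -> levels [10 10 11 10]
  -> period-2 cycle: step 5 state = step 3 state; never stabilizes
  -> state at step 30: (30-3) mod 2 = 1, same as step 4 -> [11 11 8 11]

Answer: 11 11 8 11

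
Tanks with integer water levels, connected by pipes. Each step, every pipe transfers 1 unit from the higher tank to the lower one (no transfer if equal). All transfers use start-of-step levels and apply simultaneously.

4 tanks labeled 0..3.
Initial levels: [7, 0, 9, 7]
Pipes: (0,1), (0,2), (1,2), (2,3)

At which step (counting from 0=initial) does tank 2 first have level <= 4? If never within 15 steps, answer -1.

Step 1: flows [0->1,2->0,2->1,2->3] -> levels [7 2 6 8]
Step 2: flows [0->1,0->2,2->1,3->2] -> levels [5 4 7 7]
Step 3: flows [0->1,2->0,2->1,2=3] -> levels [5 6 5 7]
Step 4: flows [1->0,0=2,1->2,3->2] -> levels [6 4 7 6]
Step 5: flows [0->1,2->0,2->1,2->3] -> levels [6 6 4 7]
Tank 2 first reaches <=4 at step 5

Answer: 5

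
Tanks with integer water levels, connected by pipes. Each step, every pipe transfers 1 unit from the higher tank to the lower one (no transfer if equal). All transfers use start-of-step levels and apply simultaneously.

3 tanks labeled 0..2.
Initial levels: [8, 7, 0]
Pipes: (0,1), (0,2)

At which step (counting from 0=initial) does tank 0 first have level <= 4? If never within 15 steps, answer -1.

Answer: -1

Derivation:
Step 1: flows [0->1,0->2] -> levels [6 8 1]
Step 2: flows [1->0,0->2] -> levels [6 7 2]
Step 3: flows [1->0,0->2] -> levels [6 6 3]
Step 4: flows [0=1,0->2] -> levels [5 6 4]
Step 5: flows [1->0,0->2] -> levels [5 5 5]
Step 6: flows [0=1,0=2] -> levels [5 5 5]
  -> stable; tank 0 stays at 5 > 4
Tank 0 never reaches <=4 within 15 steps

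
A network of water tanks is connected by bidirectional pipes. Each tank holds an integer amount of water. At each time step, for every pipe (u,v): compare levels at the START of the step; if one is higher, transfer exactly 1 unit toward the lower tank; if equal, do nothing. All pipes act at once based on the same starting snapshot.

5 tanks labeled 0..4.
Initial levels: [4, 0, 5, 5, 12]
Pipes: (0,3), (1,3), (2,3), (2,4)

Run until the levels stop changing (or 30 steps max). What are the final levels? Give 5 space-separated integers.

Answer: 5 5 7 4 5

Derivation:
Step 1: flows [3->0,3->1,2=3,4->2] -> levels [5 1 6 3 11]
Step 2: flows [0->3,3->1,2->3,4->2] -> levels [4 2 6 4 10]
Step 3: flows [0=3,3->1,2->3,4->2] -> levels [4 3 6 4 9]
Step 4: flows [0=3,3->1,2->3,4->2] -> levels [4 4 6 4 8]
Step 5: flows [0=3,1=3,2->3,4->2] -> levels [4 4 6 5 7]
Step 6: flows [3->0,3->1,2->3,4->2] -> levels [5 5 6 4 6]
Step 7: flows [0->3,1->3,2->3,2=4] -> levels [4 4 5 7 6]
Step 8: flows [3->0,3->1,3->2,4->2] -> levels [5 5 7 4 5]
Step 9: flows [0->3,1->3,2->3,2->4] -> levels [4 4 5 7 6]
  -> period-2 cycle: step 9 state = step 7 state; never stabilizes
  -> state at step 30: (30-7) mod 2 = 1, same as step 8 -> [5 5 7 4 5]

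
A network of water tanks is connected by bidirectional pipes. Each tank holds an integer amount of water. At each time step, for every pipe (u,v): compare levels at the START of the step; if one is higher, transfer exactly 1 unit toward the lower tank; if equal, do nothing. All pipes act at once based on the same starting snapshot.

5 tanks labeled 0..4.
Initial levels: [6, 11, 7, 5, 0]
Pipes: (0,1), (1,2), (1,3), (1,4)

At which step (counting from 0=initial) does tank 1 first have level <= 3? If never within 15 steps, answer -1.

Answer: 6

Derivation:
Step 1: flows [1->0,1->2,1->3,1->4] -> levels [7 7 8 6 1]
Step 2: flows [0=1,2->1,1->3,1->4] -> levels [7 6 7 7 2]
Step 3: flows [0->1,2->1,3->1,1->4] -> levels [6 8 6 6 3]
Step 4: flows [1->0,1->2,1->3,1->4] -> levels [7 4 7 7 4]
Step 5: flows [0->1,2->1,3->1,1=4] -> levels [6 7 6 6 4]
Step 6: flows [1->0,1->2,1->3,1->4] -> levels [7 3 7 7 5]
Tank 1 first reaches <=3 at step 6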